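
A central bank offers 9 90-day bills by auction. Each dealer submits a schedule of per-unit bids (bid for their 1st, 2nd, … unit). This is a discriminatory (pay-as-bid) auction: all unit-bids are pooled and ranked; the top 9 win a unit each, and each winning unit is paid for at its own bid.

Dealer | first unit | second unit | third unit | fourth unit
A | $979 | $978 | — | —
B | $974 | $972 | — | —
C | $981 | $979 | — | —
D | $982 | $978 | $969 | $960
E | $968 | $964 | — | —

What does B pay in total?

All unit-bids, highest first — top 9: 982 (D-1), 981 (C-1), 979 (A-1), 979 (C-2), 978 (A-2), 978 (D-2), 974 (B-1), 972 (B-2), 969 (D-3)
Next rejected bid: $968 (not a price — pay-as-bid).
B's winning unit-bids: 974 + 972 = $1,946.

B pays $1,946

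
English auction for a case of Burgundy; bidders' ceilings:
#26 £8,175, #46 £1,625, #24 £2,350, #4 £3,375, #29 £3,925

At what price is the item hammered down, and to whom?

#26 wins at £3,925

Limits in order: 8,175 (#26) > 3,925 (#29) > 3,375 (#4) > 2,350 (#24) > 1,625 (#46)
Once the price passes £3,925, only #26 is left; the hammer falls at #29's limit of £3,925.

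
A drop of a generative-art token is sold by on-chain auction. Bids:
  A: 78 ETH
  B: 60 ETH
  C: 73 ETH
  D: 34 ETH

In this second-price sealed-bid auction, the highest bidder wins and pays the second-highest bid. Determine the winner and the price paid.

Bids in order: 78 (A) > 73 (C) > 60 (B) > 34 (D)
Second-price: A pays C's bid of 73 ETH.

A pays 73 ETH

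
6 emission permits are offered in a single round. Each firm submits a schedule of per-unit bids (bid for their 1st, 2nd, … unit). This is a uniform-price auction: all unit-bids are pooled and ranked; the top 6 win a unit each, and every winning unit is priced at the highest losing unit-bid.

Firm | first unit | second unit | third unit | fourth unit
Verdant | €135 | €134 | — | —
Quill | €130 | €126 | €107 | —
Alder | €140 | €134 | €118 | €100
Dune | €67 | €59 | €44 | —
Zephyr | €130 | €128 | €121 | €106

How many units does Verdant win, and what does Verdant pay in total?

Merging the schedules and taking the best 6: 140 (Alder-1), 135 (Verdant-1), 134 (Verdant-2), 134 (Alder-2), 130 (Quill-1), 130 (Zephyr-1)
First bid not allocated: €128.
Verdant wins 2 unit(s) at €128 each.

Verdant: 2 units, pays €256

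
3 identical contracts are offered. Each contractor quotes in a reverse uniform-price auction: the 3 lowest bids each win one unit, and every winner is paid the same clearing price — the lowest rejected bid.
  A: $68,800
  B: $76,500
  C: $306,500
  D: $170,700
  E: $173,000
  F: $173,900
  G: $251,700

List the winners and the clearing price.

Bids ranked low→high: 68,800 (A), 76,500 (B), 170,700 (D), 173,000 (E), 173,900 (F), …
Winners (3 units): A, B, D.
Lowest unsuccessful bid: $173,000 → clearing price.

A, B, D; each is paid $173,000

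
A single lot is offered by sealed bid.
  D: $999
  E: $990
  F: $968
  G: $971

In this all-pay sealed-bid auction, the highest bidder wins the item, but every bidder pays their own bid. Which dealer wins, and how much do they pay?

Bids ranked: 999 (D) > 990 (E) > 971 (G) > 968 (F)
D is highest and takes the item; every bidder forfeits their bid.

D pays $999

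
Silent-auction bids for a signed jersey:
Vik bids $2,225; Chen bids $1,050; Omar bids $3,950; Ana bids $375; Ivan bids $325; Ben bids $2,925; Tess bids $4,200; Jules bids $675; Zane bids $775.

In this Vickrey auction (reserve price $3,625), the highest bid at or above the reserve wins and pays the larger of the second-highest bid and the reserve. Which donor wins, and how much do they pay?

Vickrey auction (reserve price $3,625): the highest bid at or above the reserve wins and pays the larger of the second-highest bid and the reserve.
Sorting bids: 4,200 (Tess) > 3,950 (Omar) > 2,925 (Ben) > 2,225 (Vik) > 1,050 (Chen) > 775 (Zane) > …
Tess has the top bid at or above the reserve ($4,200).
max(second-highest $3,950, reserve $3,625) = $3,950; the reserve does not bind.

Tess pays $3,950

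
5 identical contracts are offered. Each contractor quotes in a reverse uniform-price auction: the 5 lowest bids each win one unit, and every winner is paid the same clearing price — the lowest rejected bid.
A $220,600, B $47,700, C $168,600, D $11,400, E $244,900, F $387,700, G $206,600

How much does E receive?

Bids ranked low→high: 11,400 (D), 47,700 (B), 168,600 (C), 206,600 (G), 220,600 (A), 244,900 (E), 387,700 (F)
Lowest 5: D, B, C, G, A.
Lowest unsuccessful bid: $244,900 → clearing price.
E does not win → is paid $0.

E is paid $0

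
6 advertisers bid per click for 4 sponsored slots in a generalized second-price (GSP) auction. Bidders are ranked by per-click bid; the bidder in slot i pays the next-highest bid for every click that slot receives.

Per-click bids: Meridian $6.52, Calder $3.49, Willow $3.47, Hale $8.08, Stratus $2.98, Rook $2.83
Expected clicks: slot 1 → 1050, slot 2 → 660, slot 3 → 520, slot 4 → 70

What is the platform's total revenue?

Sorting advertisers: $8.08 (Hale) > $6.52 (Meridian) > $3.49 (Calder) > $3.47 (Willow) > $2.98 (Stratus) > …
Slot 1: Hale pays $6.52 × 1050 = $6846.00
Slot 2: Meridian pays $3.49 × 660 = $2303.40
Slot 3: Calder pays $3.47 × 520 = $1804.40
Slot 4: Willow pays $2.98 × 70 = $208.60
Total = $11162.40

Total revenue: $11162.40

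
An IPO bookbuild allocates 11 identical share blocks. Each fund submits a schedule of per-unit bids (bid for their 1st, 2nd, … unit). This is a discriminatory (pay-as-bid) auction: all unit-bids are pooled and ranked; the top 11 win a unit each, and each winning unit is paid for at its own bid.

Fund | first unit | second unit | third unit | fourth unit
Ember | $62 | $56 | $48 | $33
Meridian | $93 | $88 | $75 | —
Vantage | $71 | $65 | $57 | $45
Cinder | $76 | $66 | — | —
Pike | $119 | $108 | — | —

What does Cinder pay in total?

All unit-bids, highest first — top 11: 119 (Pike-1), 108 (Pike-2), 93 (Meridian-1), 88 (Meridian-2), 76 (Cinder-1), 75 (Meridian-3), 71 (Vantage-1), 66 (Cinder-2), 65 (Vantage-2), 62 (Ember-1), 57 (Vantage-3)
Next rejected bid: $56 (not a price — pay-as-bid).
Cinder's winning unit-bids: 76 + 66 = $142.

Cinder pays $142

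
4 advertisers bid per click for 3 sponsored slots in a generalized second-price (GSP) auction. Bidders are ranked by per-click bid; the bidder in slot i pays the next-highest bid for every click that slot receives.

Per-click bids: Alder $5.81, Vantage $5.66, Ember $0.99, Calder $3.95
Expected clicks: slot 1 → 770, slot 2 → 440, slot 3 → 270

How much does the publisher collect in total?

Total revenue: $6363.50

Per-click bids in order: $5.81 (Alder) > $5.66 (Vantage) > $3.95 (Calder) > $0.99 (Ember)
Slot 1: Alder pays $5.66 × 770 = $4358.20
Slot 2: Vantage pays $3.95 × 440 = $1738.00
Slot 3: Calder pays $0.99 × 270 = $267.30
Total = $6363.50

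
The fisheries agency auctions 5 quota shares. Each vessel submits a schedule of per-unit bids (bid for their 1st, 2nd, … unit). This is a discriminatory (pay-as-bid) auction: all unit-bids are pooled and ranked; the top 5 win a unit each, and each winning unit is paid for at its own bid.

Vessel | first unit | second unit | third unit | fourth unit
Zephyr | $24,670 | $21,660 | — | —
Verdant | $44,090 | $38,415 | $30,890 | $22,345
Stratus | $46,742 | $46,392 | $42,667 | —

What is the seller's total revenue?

Pooled unit-bids ranked (top 5): 46,742 (Stratus-1), 46,392 (Stratus-2), 44,090 (Verdant-1), 42,667 (Stratus-3), 38,415 (Verdant-2)
Next rejected bid: $30,890 (not a price — pay-as-bid).
Each winning unit pays its own bid.
Revenue = 46,742 + 46,392 + 44,090 + 42,667 + 38,415 = $218,306.

Total revenue: $218,306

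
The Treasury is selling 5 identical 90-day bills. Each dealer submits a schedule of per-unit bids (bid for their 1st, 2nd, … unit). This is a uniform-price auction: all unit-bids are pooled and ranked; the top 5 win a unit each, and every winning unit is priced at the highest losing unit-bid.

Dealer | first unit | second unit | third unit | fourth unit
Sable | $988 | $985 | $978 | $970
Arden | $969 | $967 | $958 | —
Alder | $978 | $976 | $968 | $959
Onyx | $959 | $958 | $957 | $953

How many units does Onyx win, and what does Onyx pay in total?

Onyx: 0 units, pays $0

Pooled unit-bids ranked (top 5): 988 (Sable-1), 985 (Sable-2), 978 (Sable-3), 978 (Alder-1), 976 (Alder-2)
The (k+1)-th unit-bid is $970.
Onyx wins 0 unit(s) at $970 each.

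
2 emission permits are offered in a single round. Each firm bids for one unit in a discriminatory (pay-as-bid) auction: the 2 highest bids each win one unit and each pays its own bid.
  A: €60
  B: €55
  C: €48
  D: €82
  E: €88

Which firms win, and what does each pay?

E €88, D €82

Bids ranked high→low: 88 (E), 82 (D), 60 (A), 55 (B), …
The 2 highest are E, D.
Each winner pays its own bid: E €88, D €82.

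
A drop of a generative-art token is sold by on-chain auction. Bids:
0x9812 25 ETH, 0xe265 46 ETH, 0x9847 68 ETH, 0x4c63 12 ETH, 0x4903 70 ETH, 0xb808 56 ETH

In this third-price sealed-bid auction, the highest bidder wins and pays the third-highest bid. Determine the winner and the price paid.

0x4903 pays 56 ETH

Bids in order: 70 (0x4903) > 68 (0x9847) > 56 (0xb808) > 46 (0xe265) > 25 (0x9812) > 12 (0x4c63)
0x4903 wins; payment is bid #3 in the ranking = 56 ETH.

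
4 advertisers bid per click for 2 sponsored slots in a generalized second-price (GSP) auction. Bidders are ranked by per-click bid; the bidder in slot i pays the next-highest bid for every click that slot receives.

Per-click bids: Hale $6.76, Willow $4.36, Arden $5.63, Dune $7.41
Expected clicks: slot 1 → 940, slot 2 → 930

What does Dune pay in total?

Per-click bids in order: $7.41 (Dune) > $6.76 (Hale) > $5.63 (Arden) > …
Dune holds slot 1 → pays next bid $6.76 × 940 clicks = $6354.40.

Dune pays $6354.40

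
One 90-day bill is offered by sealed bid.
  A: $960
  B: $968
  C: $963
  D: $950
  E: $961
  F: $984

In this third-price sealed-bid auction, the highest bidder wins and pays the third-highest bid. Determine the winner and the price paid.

F pays $963

Bids ranked: 984 (F) > 968 (B) > 963 (C) > 961 (E) > 960 (A) > 950 (D)
F is highest; pays the third-highest bid, $963.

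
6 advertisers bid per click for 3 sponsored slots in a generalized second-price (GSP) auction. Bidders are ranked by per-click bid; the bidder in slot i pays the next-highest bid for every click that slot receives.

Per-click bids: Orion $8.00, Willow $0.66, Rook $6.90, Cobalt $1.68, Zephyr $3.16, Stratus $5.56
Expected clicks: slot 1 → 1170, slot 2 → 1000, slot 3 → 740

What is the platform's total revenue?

Ranked by bid: $8.00 (Orion) > $6.90 (Rook) > $5.56 (Stratus) > $3.16 (Zephyr) > …
Slot 1: Orion pays $6.90 × 1170 = $8073.00
Slot 2: Rook pays $5.56 × 1000 = $5560.00
Slot 3: Stratus pays $3.16 × 740 = $2338.40
Total = $15971.40

Total revenue: $15971.40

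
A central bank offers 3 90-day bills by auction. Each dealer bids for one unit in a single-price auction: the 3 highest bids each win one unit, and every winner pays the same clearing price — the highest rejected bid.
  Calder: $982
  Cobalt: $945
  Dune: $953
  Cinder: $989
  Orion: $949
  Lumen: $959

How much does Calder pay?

Calder pays $953

Sorting: 989 (Cinder), 982 (Calder), 959 (Lumen), 953 (Dune), 949 (Orion), …
Top 3: Cinder, Calder, Lumen.
First losing bid is Dune's $953, which sets the uniform price.
Calder wins → pays $953.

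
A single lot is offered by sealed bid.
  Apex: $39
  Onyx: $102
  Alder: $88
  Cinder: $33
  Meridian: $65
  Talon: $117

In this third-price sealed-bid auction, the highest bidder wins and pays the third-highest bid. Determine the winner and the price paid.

Third-price sealed-bid auction: the highest bidder wins and pays the third-highest bid.
Sorting bids: 117 (Talon) > 102 (Onyx) > 88 (Alder) > 65 (Meridian) > 39 (Apex) > 33 (Cinder)
Talon is highest; pays the third-highest bid, $88.

Talon pays $88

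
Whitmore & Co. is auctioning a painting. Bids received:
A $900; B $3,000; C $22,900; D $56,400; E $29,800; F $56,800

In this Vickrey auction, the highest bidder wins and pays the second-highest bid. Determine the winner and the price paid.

Vickrey auction: the highest bidder wins and pays the second-highest bid.
Sorting bids: 56,800 (F) > 56,400 (D) > 29,800 (E) > 22,900 (C) > 3,000 (B) > 900 (A)
Second-price: F pays D's bid of $56,400.

F pays $56,400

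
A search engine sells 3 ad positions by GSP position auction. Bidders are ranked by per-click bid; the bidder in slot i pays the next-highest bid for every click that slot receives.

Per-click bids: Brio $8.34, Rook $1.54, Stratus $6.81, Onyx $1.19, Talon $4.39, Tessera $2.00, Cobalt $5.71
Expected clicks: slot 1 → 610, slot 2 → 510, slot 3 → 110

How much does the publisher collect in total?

Per-click bids in order: $8.34 (Brio) > $6.81 (Stratus) > $5.71 (Cobalt) > $4.39 (Talon) > …
Slot 1: Brio pays $6.81 × 610 = $4154.10
Slot 2: Stratus pays $5.71 × 510 = $2912.10
Slot 3: Cobalt pays $4.39 × 110 = $482.90
Total = $7549.10

Total revenue: $7549.10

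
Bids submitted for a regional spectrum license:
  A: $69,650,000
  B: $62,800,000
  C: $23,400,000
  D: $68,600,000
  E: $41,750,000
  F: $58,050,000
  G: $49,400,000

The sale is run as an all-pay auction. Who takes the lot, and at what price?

All-pay auction: the highest bidder wins the item, but every bidder pays their own bid.
Bids ranked: 69,650,000 (A) > 68,600,000 (D) > 62,800,000 (B) > 58,050,000 (F) > 49,400,000 (G) > 41,750,000 (E) > …
A wins with the top bid; all bids are sunk regardless.

A pays $69,650,000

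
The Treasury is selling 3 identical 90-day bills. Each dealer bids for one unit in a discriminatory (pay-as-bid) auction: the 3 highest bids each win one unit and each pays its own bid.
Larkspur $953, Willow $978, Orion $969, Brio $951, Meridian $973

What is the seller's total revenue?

Total revenue: $2,920

Sorting: 978 (Willow), 973 (Meridian), 969 (Orion), 953 (Larkspur), 951 (Brio)
The 3 highest are Willow, Meridian, Orion.
Total revenue = 978 + 973 + 969 = $2,920.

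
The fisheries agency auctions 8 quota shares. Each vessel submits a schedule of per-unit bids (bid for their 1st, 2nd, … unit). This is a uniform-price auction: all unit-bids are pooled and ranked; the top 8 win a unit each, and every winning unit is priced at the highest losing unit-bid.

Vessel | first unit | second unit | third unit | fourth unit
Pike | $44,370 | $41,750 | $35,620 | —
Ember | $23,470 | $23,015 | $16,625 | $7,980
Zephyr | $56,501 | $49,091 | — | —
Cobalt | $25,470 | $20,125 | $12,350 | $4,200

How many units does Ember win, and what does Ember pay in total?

All unit-bids, highest first — top 8: 56,501 (Zephyr-1), 49,091 (Zephyr-2), 44,370 (Pike-1), 41,750 (Pike-2), 35,620 (Pike-3), 25,470 (Cobalt-1), 23,470 (Ember-1), 23,015 (Ember-2)
The (k+1)-th unit-bid is $20,125.
Ember wins 2 unit(s) at $20,125 each.

Ember: 2 units, pays $40,250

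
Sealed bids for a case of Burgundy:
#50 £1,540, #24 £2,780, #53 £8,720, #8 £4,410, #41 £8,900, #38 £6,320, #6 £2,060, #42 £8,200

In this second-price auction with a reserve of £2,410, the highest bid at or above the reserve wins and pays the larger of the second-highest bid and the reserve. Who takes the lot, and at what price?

#41 pays £8,720

Rule: the highest bid at or above the reserve wins and pays the larger of the second-highest bid and the reserve.
Sorting bids: 8,900 (#41) > 8,720 (#53) > 8,200 (#42) > 6,320 (#38) > 4,410 (#8) > 2,780 (#24) > …
Highest eligible bid: #41 at £8,900.
Second-highest bid £8,720 exceeds the reserve £2,410 → payment £8,720.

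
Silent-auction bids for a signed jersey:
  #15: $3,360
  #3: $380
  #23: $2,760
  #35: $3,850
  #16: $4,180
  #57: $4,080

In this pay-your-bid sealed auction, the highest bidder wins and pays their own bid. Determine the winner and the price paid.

Rule: the highest bidder wins and pays their own bid.
Sorting bids: 4,180 (#16) > 4,080 (#57) > 3,850 (#35) > 3,360 (#15) > 2,760 (#23) > 380 (#3)
#16 is highest → pays own bid, $4,180.

#16 pays $4,180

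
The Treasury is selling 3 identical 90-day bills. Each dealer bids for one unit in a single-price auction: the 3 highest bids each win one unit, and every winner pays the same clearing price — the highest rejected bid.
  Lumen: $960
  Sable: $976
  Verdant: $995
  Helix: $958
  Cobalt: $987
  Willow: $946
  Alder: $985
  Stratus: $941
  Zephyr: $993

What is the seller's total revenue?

Bids ranked high→low: 995 (Verdant), 993 (Zephyr), 987 (Cobalt), 985 (Alder), 976 (Sable), …
Winners (3 units): Verdant, Zephyr, Cobalt.
Clearing price = highest rejected bid = $985.
Total revenue = 3 × $985 = $2,955.

Total revenue: $2,955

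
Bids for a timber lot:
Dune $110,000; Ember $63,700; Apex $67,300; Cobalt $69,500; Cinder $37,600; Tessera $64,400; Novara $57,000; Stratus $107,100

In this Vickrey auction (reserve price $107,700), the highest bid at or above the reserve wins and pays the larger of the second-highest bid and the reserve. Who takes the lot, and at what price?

Dune pays $107,700

Rule: the highest bid at or above the reserve wins and pays the larger of the second-highest bid and the reserve.
Sorting bids: 110,000 (Dune) > 107,100 (Stratus) > 69,500 (Cobalt) > 67,300 (Apex) > 64,400 (Tessera) > 63,700 (Ember) > …
Highest eligible bid: Dune at $110,000.
Second-highest bid $107,100 is below the reserve $107,700, so the reserve binds → payment $107,700.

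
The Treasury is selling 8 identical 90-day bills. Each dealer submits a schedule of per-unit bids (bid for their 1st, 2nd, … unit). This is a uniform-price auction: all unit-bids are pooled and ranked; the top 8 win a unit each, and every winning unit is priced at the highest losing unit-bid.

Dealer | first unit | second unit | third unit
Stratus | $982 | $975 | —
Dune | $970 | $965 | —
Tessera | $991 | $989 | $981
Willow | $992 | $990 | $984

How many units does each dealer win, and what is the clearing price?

Pooled unit-bids ranked (top 8): 992 (Willow-1), 991 (Tessera-1), 990 (Willow-2), 989 (Tessera-2), 984 (Willow-3), 982 (Stratus-1), 981 (Tessera-3), 975 (Stratus-2)
The (k+1)-th unit-bid is $970.
Allocation: Stratus 2, Tessera 3, Willow 3.

Stratus 2, Tessera 3, Willow 3; clearing price $970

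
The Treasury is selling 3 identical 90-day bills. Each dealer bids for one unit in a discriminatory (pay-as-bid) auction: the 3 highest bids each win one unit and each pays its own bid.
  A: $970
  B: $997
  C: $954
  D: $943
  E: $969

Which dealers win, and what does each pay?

Ordering the bids: 997 (B), 970 (A), 969 (E), 954 (C), 943 (D)
Winners (3 units): B, A, E.
Each winner pays its own bid: B $997, A $970, E $969.

B $997, A $970, E $969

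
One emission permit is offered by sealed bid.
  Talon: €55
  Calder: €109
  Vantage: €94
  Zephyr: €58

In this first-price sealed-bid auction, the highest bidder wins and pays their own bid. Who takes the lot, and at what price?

First-price sealed-bid auction: the highest bidder wins and pays their own bid.
Bids ranked: 109 (Calder) > 94 (Vantage) > 58 (Zephyr) > 55 (Talon)
Calder is highest → pays own bid, €109.

Calder pays €109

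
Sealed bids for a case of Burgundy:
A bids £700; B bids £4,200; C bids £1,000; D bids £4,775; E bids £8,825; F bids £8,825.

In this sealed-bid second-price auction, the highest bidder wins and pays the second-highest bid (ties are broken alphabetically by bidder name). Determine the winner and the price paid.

E pays £8,825

Bids ranked: 8,825 (E) > 8,825 (F) > 4,775 (D) > 4,200 (B) > 1,000 (C) > 700 (A)
E and F tie at £8,825; tie-break gives it to E.
E is highest; pays the second-highest bid, £8,825.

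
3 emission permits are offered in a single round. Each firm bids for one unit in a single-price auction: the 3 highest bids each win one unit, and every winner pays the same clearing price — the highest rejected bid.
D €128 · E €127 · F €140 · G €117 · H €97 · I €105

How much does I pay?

Sorting: 140 (F), 128 (D), 127 (E), 117 (G), 105 (I), …
Top 3: F, D, E.
Highest unsuccessful bid: €117 → clearing price.
I does not win → pays €0.

I pays €0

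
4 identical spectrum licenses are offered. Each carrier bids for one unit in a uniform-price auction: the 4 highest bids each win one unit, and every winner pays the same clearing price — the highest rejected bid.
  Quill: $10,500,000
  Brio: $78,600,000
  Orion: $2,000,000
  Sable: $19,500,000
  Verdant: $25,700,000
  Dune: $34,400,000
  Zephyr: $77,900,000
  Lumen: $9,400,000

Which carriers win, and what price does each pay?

Bids ranked high→low: 78,600,000 (Brio), 77,900,000 (Zephyr), 34,400,000 (Dune), 25,700,000 (Verdant), 19,500,000 (Sable), 10,500,000 (Quill), …
Winners (4 units): Brio, Zephyr, Dune, Verdant.
Clearing price = highest rejected bid = $19,500,000.

Brio, Zephyr, Dune, Verdant; each pays $19,500,000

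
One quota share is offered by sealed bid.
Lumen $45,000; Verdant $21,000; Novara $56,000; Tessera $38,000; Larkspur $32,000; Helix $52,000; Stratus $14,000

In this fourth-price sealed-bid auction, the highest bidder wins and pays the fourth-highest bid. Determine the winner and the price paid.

Novara pays $38,000

Bids ranked: 56,000 (Novara) > 52,000 (Helix) > 45,000 (Lumen) > 38,000 (Tessera) > 32,000 (Larkspur) > 21,000 (Verdant) > …
Novara wins; payment is bid #4 in the ranking = $38,000.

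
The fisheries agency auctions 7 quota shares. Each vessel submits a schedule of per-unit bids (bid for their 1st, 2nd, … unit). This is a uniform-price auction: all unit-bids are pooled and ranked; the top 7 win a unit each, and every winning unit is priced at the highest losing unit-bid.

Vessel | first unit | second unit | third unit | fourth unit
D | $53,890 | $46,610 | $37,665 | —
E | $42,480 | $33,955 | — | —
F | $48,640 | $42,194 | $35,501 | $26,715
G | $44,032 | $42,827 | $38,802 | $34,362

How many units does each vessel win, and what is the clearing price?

D 2, E 1, F 2, G 2; clearing price $38,802

Pooled unit-bids ranked (top 7): 53,890 (D-1), 48,640 (F-1), 46,610 (D-2), 44,032 (G-1), 42,827 (G-2), 42,480 (E-1), 42,194 (F-2)
Highest rejected unit-bid = $38,802.
Allocation: D 2, E 1, F 2, G 2.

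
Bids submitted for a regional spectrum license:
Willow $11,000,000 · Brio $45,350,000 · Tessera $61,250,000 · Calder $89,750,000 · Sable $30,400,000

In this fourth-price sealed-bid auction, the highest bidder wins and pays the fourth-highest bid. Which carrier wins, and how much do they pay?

Bids ranked: 89,750,000 (Calder) > 61,250,000 (Tessera) > 45,350,000 (Brio) > 30,400,000 (Sable) > 11,000,000 (Willow)
Calder is highest; pays the fourth-highest bid, $30,400,000.

Calder pays $30,400,000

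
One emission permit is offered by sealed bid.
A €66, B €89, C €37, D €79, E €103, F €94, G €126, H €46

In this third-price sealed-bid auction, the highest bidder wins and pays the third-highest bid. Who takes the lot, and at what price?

G pays €94

Sorting bids: 126 (G) > 103 (E) > 94 (F) > 89 (B) > 79 (D) > 66 (A) > …
G is highest; pays the third-highest bid, €94.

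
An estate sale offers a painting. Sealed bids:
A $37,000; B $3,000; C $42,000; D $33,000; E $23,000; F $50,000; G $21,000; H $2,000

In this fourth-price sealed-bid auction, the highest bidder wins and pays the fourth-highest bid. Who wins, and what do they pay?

F pays $33,000

Bids in order: 50,000 (F) > 42,000 (C) > 37,000 (A) > 33,000 (D) > 23,000 (E) > 21,000 (G) > …
F wins; payment is bid #4 in the ranking = $33,000.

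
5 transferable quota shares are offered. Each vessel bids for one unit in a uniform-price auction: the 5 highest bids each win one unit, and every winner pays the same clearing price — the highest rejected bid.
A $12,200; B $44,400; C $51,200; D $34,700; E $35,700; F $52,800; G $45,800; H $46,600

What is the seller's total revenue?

Total revenue: $178,500

Ordering the bids: 52,800 (F), 51,200 (C), 46,600 (H), 45,800 (G), 44,400 (B), 35,700 (E), 34,700 (D), …
Winners (5 units): F, C, H, G, B.
First losing bid is E's $35,700, which sets the uniform price.
Total revenue = 5 × $35,700 = $178,500.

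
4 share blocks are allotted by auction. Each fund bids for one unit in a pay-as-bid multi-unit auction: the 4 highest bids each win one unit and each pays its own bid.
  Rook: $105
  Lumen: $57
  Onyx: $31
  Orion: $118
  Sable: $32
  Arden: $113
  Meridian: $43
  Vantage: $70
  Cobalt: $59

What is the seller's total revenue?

Total revenue: $406

Bids ranked high→low: 118 (Orion), 113 (Arden), 105 (Rook), 70 (Vantage), 59 (Cobalt), 57 (Lumen), …
Winners (4 units): Orion, Arden, Rook, Vantage.
Total revenue = 118 + 113 + 105 + 70 = $406.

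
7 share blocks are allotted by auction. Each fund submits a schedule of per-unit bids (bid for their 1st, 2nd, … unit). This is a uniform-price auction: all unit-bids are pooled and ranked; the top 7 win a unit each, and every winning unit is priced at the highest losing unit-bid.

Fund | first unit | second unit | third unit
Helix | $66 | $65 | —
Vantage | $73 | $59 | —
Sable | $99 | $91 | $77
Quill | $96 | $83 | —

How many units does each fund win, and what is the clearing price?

Helix 1, Quill 2, Sable 3, Vantage 1; clearing price $65

Merging the schedules and taking the best 7: 99 (Sable-1), 96 (Quill-1), 91 (Sable-2), 83 (Quill-2), 77 (Sable-3), 73 (Vantage-1), 66 (Helix-1)
First bid not allocated: $65.
Allocation: Helix 1, Quill 2, Sable 3, Vantage 1.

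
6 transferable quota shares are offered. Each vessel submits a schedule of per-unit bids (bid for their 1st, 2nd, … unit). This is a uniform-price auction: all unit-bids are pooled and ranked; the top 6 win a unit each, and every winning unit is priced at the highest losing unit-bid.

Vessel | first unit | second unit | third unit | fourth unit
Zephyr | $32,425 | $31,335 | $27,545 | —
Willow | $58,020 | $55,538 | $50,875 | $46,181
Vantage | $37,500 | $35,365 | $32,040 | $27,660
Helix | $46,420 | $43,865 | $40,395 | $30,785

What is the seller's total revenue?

Pooled unit-bids ranked (top 6): 58,020 (Willow-1), 55,538 (Willow-2), 50,875 (Willow-3), 46,420 (Helix-1), 46,181 (Willow-4), 43,865 (Helix-2)
Highest rejected unit-bid = $40,395.
Allocation: Helix 2, Willow 4. Every unit priced at $40,395.
Revenue = 6 × 40,395 = $242,370.

Total revenue: $242,370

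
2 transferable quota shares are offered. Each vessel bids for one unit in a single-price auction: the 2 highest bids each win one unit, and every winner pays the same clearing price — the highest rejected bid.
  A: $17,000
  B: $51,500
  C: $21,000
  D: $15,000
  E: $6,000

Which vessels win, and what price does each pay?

Ordering the bids: 51,500 (B), 21,000 (C), 17,000 (A), 15,000 (D), …
Top 2: B, C.
Clearing price = highest rejected bid = $17,000.

B, C; each pays $17,000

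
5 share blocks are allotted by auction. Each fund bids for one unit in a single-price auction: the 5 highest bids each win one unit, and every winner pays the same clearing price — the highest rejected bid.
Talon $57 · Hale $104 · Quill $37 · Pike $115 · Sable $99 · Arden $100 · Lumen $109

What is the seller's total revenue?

Total revenue: $285

Sorting: 115 (Pike), 109 (Lumen), 104 (Hale), 100 (Arden), 99 (Sable), 57 (Talon), 37 (Quill)
Top 5: Pike, Lumen, Hale, Arden, Sable.
Highest unsuccessful bid: $57 → clearing price.
Total revenue = 5 × $57 = $285.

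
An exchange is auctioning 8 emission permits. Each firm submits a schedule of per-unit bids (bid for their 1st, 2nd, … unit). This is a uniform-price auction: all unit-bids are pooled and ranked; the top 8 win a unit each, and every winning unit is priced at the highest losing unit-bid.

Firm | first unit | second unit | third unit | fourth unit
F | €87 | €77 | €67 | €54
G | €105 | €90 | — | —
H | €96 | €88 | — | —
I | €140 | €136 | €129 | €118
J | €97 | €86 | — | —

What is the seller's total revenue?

Total revenue: €704

All unit-bids, highest first — top 8: 140 (I-1), 136 (I-2), 129 (I-3), 118 (I-4), 105 (G-1), 97 (J-1), 96 (H-1), 90 (G-2)
The (k+1)-th unit-bid is €88.
Allocation: G 2, H 1, I 4, J 1. Every unit priced at €88.
Revenue = 8 × 88 = €704.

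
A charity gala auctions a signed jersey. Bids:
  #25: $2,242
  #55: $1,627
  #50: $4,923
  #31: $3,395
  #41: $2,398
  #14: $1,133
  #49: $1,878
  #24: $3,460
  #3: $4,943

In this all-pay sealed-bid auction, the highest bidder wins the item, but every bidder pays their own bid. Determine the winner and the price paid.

#3 pays $4,943

Rule: the highest bidder wins the item, but every bidder pays their own bid.
Bids ranked: 4,943 (#3) > 4,923 (#50) > 3,460 (#24) > 3,395 (#31) > 2,398 (#41) > 2,242 (#25) > …
#3 is highest and takes the item; every bidder forfeits their bid.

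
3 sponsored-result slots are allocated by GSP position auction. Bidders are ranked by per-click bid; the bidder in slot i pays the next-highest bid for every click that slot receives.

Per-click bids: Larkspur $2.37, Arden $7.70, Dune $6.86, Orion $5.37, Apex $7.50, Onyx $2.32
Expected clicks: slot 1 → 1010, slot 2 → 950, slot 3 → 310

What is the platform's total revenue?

Total revenue: $15756.70

Ranked by bid: $7.70 (Arden) > $7.50 (Apex) > $6.86 (Dune) > $5.37 (Orion) > …
Slot 1: Arden pays $7.50 × 1010 = $7575.00
Slot 2: Apex pays $6.86 × 950 = $6517.00
Slot 3: Dune pays $5.37 × 310 = $1664.70
Total = $15756.70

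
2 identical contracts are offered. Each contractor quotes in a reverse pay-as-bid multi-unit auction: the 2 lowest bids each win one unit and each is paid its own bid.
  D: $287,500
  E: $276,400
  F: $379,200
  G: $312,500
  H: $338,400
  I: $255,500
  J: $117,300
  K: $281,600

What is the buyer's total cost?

Total cost: $372,800

Bids ranked low→high: 117,300 (J), 255,500 (I), 276,400 (E), 281,600 (K), …
Winners (2 units): J, I.
Total cost = 117,300 + 255,500 = $372,800.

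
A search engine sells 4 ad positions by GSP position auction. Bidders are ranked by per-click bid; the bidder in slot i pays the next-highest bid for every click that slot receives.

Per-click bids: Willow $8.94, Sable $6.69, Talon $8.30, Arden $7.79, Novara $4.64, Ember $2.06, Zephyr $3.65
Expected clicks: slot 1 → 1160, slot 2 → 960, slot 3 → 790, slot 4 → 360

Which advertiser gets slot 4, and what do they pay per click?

Sable; $4.64 per click

Per-click bids in order: $8.94 (Willow) > $8.30 (Talon) > $7.79 (Arden) > $6.69 (Sable) > $4.64 (Novara) > …
Slot 4 goes to the fourth-ranked bidder, Sable, who pays the next bid down: $4.64/click.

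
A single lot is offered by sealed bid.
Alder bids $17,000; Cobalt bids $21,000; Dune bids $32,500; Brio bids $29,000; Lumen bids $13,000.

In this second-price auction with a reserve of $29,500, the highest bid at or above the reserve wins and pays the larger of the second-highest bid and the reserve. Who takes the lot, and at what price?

Rule: the highest bid at or above the reserve wins and pays the larger of the second-highest bid and the reserve.
Bids in order: 32,500 (Dune) > 29,000 (Brio) > 21,000 (Cobalt) > 17,000 (Alder) > 13,000 (Lumen)
Dune has the top bid at or above the reserve ($32,500).
Second-highest bid $29,000 is below the reserve $29,500, so the reserve binds → payment $29,500.

Dune pays $29,500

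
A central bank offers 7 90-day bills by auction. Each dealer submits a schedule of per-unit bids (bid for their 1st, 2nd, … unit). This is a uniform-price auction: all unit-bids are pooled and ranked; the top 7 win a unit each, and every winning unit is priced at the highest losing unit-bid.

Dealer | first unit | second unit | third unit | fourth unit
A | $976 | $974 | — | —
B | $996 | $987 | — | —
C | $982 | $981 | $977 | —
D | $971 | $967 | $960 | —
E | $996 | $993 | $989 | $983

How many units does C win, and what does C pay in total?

C: 1 unit, pays $981

All unit-bids, highest first — top 7: 996 (B-1), 996 (E-1), 993 (E-2), 989 (E-3), 987 (B-2), 983 (E-4), 982 (C-1)
The (k+1)-th unit-bid is $981.
C wins 1 unit(s) at $981 each.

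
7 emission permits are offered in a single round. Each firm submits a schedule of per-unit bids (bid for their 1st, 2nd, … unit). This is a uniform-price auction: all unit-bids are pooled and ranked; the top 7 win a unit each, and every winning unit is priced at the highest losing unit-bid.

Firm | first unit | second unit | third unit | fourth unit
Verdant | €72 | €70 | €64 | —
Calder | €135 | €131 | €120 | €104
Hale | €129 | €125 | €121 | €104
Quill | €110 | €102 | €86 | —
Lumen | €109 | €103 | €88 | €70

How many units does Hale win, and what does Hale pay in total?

All unit-bids, highest first — top 7: 135 (Calder-1), 131 (Calder-2), 129 (Hale-1), 125 (Hale-2), 121 (Hale-3), 120 (Calder-3), 110 (Quill-1)
First bid not allocated: €109.
Hale wins 3 unit(s) at €109 each.

Hale: 3 units, pays €327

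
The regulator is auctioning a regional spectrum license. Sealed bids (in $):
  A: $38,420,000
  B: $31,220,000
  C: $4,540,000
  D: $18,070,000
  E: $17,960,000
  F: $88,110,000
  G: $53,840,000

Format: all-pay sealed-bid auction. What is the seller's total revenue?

Total revenue: $252,160,000

Sorting bids: 88,110,000 (F) > 53,840,000 (G) > 38,420,000 (A) > 31,220,000 (B) > 18,070,000 (D) > 17,960,000 (E) > …
F wins with the top bid; all bids are sunk regardless.
Every bidder forfeits their bid regardless of winning.
Revenue = 38,420,000 + 31,220,000 + 4,540,000 + 18,070,000 + 17,960,000 + 88,110,000 + 53,840,000 = $252,160,000.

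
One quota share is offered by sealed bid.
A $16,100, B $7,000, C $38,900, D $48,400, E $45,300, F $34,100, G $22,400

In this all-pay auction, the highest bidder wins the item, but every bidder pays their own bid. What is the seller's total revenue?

All-pay auction: the highest bidder wins the item, but every bidder pays their own bid.
Sorting bids: 48,400 (D) > 45,300 (E) > 38,900 (C) > 34,100 (F) > 22,400 (G) > 16,100 (A) > …
Every bidder forfeits their bid regardless of winning.
Revenue = 16,100 + 7,000 + 38,900 + 48,400 + 45,300 + 34,100 + 22,400 = $212,200.

Total revenue: $212,200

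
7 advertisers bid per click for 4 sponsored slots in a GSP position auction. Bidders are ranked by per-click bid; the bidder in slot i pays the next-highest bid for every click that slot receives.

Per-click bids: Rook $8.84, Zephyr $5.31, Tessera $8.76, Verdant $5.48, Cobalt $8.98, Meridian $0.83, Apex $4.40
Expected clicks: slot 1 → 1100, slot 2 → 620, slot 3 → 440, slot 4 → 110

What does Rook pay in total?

Rook pays $5431.20

Per-click bids in order: $8.98 (Cobalt) > $8.84 (Rook) > $8.76 (Tessera) > $5.48 (Verdant) > $5.31 (Zephyr) > …
Rook holds slot 2 → pays next bid $8.76 × 620 clicks = $5431.20.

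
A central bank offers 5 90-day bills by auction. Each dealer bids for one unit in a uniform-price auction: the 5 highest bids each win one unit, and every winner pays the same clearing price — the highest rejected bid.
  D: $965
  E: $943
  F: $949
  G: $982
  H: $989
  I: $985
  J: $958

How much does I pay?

Ordering the bids: 989 (H), 985 (I), 982 (G), 965 (D), 958 (J), 949 (F), 943 (E)
Top 5: H, I, G, D, J.
First losing bid is F's $949, which sets the uniform price.
I wins → pays $949.

I pays $949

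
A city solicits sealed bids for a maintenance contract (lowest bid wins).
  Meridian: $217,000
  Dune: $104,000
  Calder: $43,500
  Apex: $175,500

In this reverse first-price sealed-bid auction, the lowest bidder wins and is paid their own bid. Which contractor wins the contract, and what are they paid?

Calder is paid $43,500

Sorting bids: 43,500 (Calder) < 104,000 (Dune) < 175,500 (Apex) < 217,000 (Meridian)
Calder is lowest → is paid own bid, $43,500.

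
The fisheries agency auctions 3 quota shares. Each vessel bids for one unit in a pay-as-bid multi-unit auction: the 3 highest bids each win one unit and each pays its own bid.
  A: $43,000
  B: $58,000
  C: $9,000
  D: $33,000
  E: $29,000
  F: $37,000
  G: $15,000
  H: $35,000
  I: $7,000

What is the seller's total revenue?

Total revenue: $138,000

Sorting: 58,000 (B), 43,000 (A), 37,000 (F), 35,000 (H), 33,000 (D), …
Top 3: B, A, F.
Total revenue = 58,000 + 43,000 + 37,000 = $138,000.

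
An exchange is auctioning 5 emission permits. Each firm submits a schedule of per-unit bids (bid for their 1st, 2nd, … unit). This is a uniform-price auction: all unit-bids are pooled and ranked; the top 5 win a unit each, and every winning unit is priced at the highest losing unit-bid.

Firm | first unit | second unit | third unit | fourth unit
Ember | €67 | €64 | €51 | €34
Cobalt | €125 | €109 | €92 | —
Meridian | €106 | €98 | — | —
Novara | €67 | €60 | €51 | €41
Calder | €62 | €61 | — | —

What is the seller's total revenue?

All unit-bids, highest first — top 5: 125 (Cobalt-1), 109 (Cobalt-2), 106 (Meridian-1), 98 (Meridian-2), 92 (Cobalt-3)
Highest rejected unit-bid = €67.
Allocation: Cobalt 3, Meridian 2. Every unit priced at €67.
Revenue = 5 × 67 = €335.

Total revenue: €335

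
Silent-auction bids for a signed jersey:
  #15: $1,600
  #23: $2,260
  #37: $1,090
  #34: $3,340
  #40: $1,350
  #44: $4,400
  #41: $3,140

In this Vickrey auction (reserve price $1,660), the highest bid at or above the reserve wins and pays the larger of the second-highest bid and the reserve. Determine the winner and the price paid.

#44 pays $3,340

Vickrey auction (reserve price $1,660): the highest bid at or above the reserve wins and pays the larger of the second-highest bid and the reserve.
Sorting bids: 4,400 (#44) > 3,340 (#34) > 3,140 (#41) > 2,260 (#23) > 1,600 (#15) > 1,350 (#40) > …
Highest eligible bid: #44 at $4,400.
max(second-highest $3,340, reserve $1,660) = $3,340; the reserve does not bind.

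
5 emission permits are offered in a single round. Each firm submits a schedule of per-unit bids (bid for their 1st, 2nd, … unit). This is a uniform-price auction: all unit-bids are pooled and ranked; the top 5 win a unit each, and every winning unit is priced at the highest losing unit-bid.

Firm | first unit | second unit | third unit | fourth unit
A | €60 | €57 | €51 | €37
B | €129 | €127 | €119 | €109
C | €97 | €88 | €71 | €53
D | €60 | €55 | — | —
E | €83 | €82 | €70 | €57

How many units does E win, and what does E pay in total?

Pooled unit-bids ranked (top 5): 129 (B-1), 127 (B-2), 119 (B-3), 109 (B-4), 97 (C-1)
The (k+1)-th unit-bid is €88.
E wins 0 unit(s) at €88 each.

E: 0 units, pays €0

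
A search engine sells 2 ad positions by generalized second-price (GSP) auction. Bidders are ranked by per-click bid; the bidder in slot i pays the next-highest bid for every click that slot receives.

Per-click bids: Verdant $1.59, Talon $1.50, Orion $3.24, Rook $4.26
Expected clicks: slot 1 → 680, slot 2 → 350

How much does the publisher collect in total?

Per-click bids in order: $4.26 (Rook) > $3.24 (Orion) > $1.59 (Verdant) > …
Slot 1: Rook pays $3.24 × 680 = $2203.20
Slot 2: Orion pays $1.59 × 350 = $556.50
Total = $2759.70

Total revenue: $2759.70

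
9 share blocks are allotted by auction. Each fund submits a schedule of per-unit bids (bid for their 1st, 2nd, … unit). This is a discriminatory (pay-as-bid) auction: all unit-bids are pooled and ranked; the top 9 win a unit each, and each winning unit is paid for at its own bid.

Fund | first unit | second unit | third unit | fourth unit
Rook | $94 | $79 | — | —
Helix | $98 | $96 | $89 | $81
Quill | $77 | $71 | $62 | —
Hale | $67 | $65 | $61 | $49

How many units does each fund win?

Pooled unit-bids ranked (top 9): 98 (Helix-1), 96 (Helix-2), 94 (Rook-1), 89 (Helix-3), 81 (Helix-4), 79 (Rook-2), 77 (Quill-1), 71 (Quill-2), 67 (Hale-1)
Next rejected bid: $65 (not a price — pay-as-bid).
Allocation: Hale 1, Helix 4, Quill 2, Rook 2.

Hale 1, Helix 4, Quill 2, Rook 2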